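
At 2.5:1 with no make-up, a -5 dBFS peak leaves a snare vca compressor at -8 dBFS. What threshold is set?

-10 dBFS

Input is 5 dB above T (since output overshoot × R = input overshoot: (-8 − T)·2.5 = -5 − T gives T = -10 dBFS).
Check: -10 + (-5 − (-10))/2.5 = -10 + 2 = -8 dBFS. ✓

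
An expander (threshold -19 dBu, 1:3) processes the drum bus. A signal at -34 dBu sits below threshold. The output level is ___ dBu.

-64 dBu

The input is 15 dB below the -19 dBu threshold.
A 1:3 expander multiplies undershoot by 3: 15 × 3 = 45 dB below threshold.
Output = -19 − 45 = -64 dBu.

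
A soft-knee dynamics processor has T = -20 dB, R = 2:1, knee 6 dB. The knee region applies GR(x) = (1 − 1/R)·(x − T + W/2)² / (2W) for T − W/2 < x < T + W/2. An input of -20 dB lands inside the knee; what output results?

-20.375 dB

x − T + W/2 = -20 − (-20) + 3 = 3.
GR = (1 − 1/2) × 3² / 12 = 0.5 × 9 / 12 = 0.375 dB.
Output = -20 − 0.375 = -20.375 dB.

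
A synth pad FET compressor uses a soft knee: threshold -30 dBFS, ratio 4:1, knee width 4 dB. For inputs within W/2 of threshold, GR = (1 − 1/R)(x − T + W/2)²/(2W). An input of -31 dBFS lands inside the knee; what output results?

-31.09375 dBFS

x − T + W/2 = -31 − (-30) + 2 = 1.
GR = (1 − 1/4) × 1² / 8 = 0.75 × 1 / 8 = 0.09375 dB.
Output = -31 − 0.09375 = -31.09375 dBFS.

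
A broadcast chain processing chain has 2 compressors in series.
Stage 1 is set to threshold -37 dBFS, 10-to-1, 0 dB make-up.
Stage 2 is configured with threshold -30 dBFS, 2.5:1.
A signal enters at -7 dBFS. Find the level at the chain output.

-34 dBFS

Stage 1: overshoot 30 dB → 30/10 = 3 dB → -34 dBFS.
Stage 2: below threshold (-34 ≤ -30); passes unchanged; output -34 dBFS.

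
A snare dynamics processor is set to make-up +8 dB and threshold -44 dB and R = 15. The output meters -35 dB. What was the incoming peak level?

Stripping the +8 dB make-up gives -43 dB at the gain stage.
That's 1 dB above the -44 dB threshold.
Input overshoot = R × output overshoot = 15 dB → input = -44 + 15 = -29 dB.

-29 dB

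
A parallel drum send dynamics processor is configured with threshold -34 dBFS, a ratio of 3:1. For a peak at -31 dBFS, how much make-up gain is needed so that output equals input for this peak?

The peak compresses to -34 + 3/3 = -33 dBFS.
To reach -31 dBFS requires -31 − (-33) = 2 dB of make-up.

2 dB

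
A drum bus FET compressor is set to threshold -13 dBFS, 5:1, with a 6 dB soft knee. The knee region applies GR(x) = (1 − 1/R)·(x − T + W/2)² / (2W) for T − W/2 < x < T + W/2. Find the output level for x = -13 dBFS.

-13.6 dBFS

x − T + W/2 = -13 − (-13) + 3 = 3.
GR = (1 − 1/5) × 3² / 12 = 0.8 × 9 / 12 = 0.6 dB.
Output = -13 − 0.6 = -13.6 dBFS.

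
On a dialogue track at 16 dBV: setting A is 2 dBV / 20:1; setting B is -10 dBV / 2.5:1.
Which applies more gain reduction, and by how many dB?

A: 14 dB over, compressed to 0.7 dB over, so 13.3 dB of GR.
B: 26 dB over, compressed to 10.4 dB over, so 15.6 dB of GR.
Difference: 2.3 dB in favour of B.

B, by 2.3 dB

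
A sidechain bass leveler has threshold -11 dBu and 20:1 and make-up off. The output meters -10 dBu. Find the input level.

9 dBu

Post-compression overshoot = -10 − (-11) = 1 dB.
Before 20:1 compression the overshoot was 1 × 20 = 20 dB, so input = -11 + 20 = 9 dBu.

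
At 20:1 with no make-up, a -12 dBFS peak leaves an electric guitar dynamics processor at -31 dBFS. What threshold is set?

Let T be the threshold. Output overshoot = (input overshoot)/R, so -31 − T = (-12 − T)/20.
20·(-31 − T) = -12 − T → 19·T = -620 − (-12) = -608.
T = -608/19 = -32 dBFS.

-32 dBFS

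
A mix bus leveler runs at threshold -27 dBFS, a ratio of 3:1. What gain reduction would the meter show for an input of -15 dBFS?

8 dB

Overshoot = -15 − (-27) = 12 dB.
After 3:1 compression the overshoot becomes 12/3 = 4 dB.
So the signal is attenuated by 12 − 4 = 8 dB.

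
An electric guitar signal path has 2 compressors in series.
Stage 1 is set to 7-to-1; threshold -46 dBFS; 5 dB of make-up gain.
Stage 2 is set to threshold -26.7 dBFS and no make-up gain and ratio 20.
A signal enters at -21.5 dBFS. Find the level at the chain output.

Stage 1: -21.5 dBFS is 24.5 dB over -46 dBFS; at 7:1 that becomes 3.5 dB over, giving -42.5 dBFS; +5 dB make-up → -37.5 dBFS.
Stage 2: -37.5 dBFS ≤ -26.7 dBFS, so stage 2 doesn't engage; output -37.5 dBFS.

-37.5 dBFS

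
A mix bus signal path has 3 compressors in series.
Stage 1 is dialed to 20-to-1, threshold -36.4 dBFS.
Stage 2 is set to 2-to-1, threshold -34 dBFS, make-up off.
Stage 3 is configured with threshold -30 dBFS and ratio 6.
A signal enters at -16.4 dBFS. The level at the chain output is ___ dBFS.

-35.4 dBFS

Stage 1: overshoot 20 dB → 20/20 = 1 dB → -35.4 dBFS.
Stage 2: below threshold (-35.4 ≤ -34); passes unchanged; output -35.4 dBFS.
Stage 3: -35.4 dBFS ≤ -30 dBFS, so stage 3 doesn't engage; output -35.4 dBFS.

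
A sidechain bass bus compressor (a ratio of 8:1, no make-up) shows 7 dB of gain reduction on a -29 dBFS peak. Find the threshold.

-37 dBFS

Let T be the threshold. Output overshoot = (input overshoot)/R, so -36 − T = (-29 − T)/8.
8·(-36 − T) = -29 − T → 7·T = -288 − (-29) = -259.
T = -259/7 = -37 dBFS.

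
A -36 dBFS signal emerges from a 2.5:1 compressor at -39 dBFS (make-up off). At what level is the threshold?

-41 dBFS

Let T be the threshold. Output overshoot = (input overshoot)/R, so -39 − T = (-36 − T)/2.5.
2.5·(-39 − T) = -36 − T → 1.5·T = -97.5 − (-36) = -61.5.
T = -61.5/1.5 = -41 dBFS.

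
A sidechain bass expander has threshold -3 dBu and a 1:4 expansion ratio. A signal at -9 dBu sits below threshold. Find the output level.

The input is 6 dB below the -3 dBu threshold.
A 1:4 expander multiplies undershoot by 4: 6 × 4 = 24 dB below threshold.
Output = -3 − 24 = -27 dBu.

-27 dBu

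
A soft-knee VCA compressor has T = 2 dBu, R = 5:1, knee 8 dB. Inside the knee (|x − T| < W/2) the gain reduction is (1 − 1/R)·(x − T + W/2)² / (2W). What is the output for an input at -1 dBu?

x − T + W/2 = -1 − 2 + 4 = 1.
GR = (1 − 1/5) × 1² / 16 = 0.8 × 1 / 16 = 0.05 dB.
Output = -1 − 0.05 = -1.05 dBu.

-1.05 dBu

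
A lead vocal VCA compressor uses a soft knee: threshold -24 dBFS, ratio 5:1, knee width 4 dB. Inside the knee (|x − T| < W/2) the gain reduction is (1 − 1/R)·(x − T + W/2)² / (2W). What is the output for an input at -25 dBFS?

-25.1 dBFS

x − T + W/2 = -25 − (-24) + 2 = 1.
GR = (1 − 1/5) × 1² / 8 = 0.8 × 1 / 8 = 0.1 dB.
Output = -25 − 0.1 = -25.1 dBFS.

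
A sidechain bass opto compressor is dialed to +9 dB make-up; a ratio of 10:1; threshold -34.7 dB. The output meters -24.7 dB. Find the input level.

-24.7 dB

Before make-up, the level was -24.7 − 9 = -33.7 dB.
That's 1 dB above the -34.7 dB threshold.
Before 10:1 compression the overshoot was 1 × 10 = 10 dB, so input = -34.7 + 10 = -24.7 dB.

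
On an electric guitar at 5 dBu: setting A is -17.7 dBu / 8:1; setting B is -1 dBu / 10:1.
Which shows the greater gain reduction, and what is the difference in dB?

A: overshoot 22.7 dB → output overshoot 2.8375 dB → GR 19.8625 dB.
B: overshoot 6 dB → output overshoot 0.6 dB → GR 5.4 dB.
A reduces 14.4625 dB more.

A, by 14.4625 dB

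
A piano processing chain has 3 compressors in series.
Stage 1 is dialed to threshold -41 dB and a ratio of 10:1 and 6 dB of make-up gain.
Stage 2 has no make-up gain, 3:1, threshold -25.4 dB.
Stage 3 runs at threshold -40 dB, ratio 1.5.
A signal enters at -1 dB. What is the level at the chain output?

Stage 1: -1 dB is 40 dB over -41 dB; at 10:1 that becomes 4 dB over, giving -37 dB; +6 dB make-up → -31 dB.
Stage 2: below threshold (-31 ≤ -25.4); passes unchanged; output -31 dB.
Stage 3: overshoot 9 dB → 9/1.5 = 6 dB → -34 dB.

-34 dB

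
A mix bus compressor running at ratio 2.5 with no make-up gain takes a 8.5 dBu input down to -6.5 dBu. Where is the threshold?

-16.5 dBu

Input is 25 dB above T (since output overshoot × R = input overshoot: (-6.5 − T)·2.5 = 8.5 − T gives T = -16.5 dBu).
Check: -16.5 + (8.5 − (-16.5))/2.5 = -16.5 + 10 = -6.5 dBu. ✓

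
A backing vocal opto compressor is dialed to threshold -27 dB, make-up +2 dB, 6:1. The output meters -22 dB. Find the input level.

-9 dB

Stripping the +2 dB make-up gives -24 dB at the gain stage.
That's 3 dB above the -27 dB threshold.
Input overshoot = R × output overshoot = 18 dB → input = -27 + 18 = -9 dB.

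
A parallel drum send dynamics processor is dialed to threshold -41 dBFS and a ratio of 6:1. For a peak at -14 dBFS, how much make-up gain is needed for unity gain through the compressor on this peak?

22.5 dB

Overshoot 27 dB → 27/6 = 4.5 dB after compression, so the compressed level is -41 + 4.5 = -36.5 dBFS.
Make-up = target − compressed = -14 − (-36.5) = 22.5 dB.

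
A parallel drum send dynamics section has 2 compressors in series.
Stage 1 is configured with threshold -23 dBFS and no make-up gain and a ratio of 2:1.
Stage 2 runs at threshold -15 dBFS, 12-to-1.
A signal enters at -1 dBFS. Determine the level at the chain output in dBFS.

Stage 1: overshoot 22 dB → 22/2 = 11 dB → -12 dBFS.
Stage 2: 3 dB above -15 dBFS, reduced 12:1 to 0.25 dB above → -14.75 dBFS.

-14.75 dBFS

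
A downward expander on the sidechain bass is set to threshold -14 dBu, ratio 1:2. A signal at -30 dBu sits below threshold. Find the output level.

-46 dBu

Undershoot = (-14) − (-30) = 16 dB.
At 1:2, that expands to 32 dB under threshold.
Output = -14 − 32 = -46 dBu.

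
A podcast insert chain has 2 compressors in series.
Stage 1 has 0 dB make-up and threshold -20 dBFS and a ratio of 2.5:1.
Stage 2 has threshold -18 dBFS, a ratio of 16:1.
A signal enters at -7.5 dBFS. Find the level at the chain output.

Stage 1: -7.5 dBFS is 12.5 dB over -20 dBFS; at 2.5:1 that becomes 5 dB over, giving -15 dBFS.
Stage 2: overshoot 3 dB → 3/16 = 0.1875 dB → -17.8125 dBFS.

-17.8125 dBFS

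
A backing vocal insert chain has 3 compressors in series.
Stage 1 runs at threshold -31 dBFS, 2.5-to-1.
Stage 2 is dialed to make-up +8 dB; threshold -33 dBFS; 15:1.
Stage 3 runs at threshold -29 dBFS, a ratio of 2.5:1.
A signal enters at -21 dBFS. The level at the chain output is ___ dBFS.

-27.24 dBFS

Stage 1: 10 dB above -31 dBFS, reduced 2.5:1 to 4 dB above → -27 dBFS.
Stage 2: overshoot 6 dB → 6/15 = 0.4 dB → -32.6 dBFS; +8 dB make-up → -24.6 dBFS.
Stage 3: -24.6 dBFS is 4.4 dB over -29 dBFS; at 2.5:1 that becomes 1.76 dB over, giving -27.24 dBFS.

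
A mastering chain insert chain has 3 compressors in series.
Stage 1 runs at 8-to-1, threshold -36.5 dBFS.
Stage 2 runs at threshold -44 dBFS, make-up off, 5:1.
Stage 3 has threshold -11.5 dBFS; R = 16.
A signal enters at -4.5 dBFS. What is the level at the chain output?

Stage 1: overshoot 32 dB → 32/8 = 4 dB → -32.5 dBFS.
Stage 2: -32.5 dBFS is 11.5 dB over -44 dBFS; at 5:1 that becomes 2.3 dB over, giving -41.7 dBFS.
Stage 3: below threshold (-41.7 ≤ -11.5); passes unchanged; output -41.7 dBFS.

-41.7 dBFS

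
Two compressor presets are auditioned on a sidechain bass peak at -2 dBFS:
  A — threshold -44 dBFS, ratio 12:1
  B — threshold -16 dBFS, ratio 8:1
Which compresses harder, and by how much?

A: GR = 42 − 42/12 = 38.5 dB.
B: GR = 14 − 14/8 = 12.25 dB.
A applies 26.25 dB more gain reduction.

A, by 26.25 dB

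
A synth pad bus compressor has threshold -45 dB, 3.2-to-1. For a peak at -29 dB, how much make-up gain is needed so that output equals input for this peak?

Overshoot 16 dB → 16/3.2 = 5 dB after compression, so the compressed level is -45 + 5 = -40 dB.
Make-up = target − compressed = -29 − (-40) = 11 dB.

11 dB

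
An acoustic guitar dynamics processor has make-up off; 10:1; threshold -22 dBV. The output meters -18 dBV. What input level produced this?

That's 4 dB above the -22 dBV threshold.
Undo the ratio: input overshoot = 4 × 10 = 40 dB, giving input = 18 dBV.

18 dBV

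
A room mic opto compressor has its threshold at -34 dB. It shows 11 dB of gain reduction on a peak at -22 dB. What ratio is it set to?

Input overshoot = -22 − (-34) = 12 dB.
Output overshoot = 12 − 11 = 1 dB.
Ratio = input overshoot / output overshoot = 12 / 1 = 12.

12:1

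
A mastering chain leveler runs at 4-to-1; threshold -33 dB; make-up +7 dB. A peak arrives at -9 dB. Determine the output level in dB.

-9 dB sits 24 dB over threshold.
The 24 dB excess becomes 6 dB after 4:1 reduction.
Output = -33 + 6 = -27 dB; make-up adds 7 dB, giving -20 dB.

-20 dB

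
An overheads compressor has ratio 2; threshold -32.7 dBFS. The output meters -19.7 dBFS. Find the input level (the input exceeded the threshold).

That's 13 dB above the -32.7 dBFS threshold.
Before 2:1 compression the overshoot was 13 × 2 = 26 dB, so input = -32.7 + 26 = -6.7 dBFS.

-6.7 dBFS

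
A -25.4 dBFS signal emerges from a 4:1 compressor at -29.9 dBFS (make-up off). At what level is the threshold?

Gain reduction = -25.4 − (-29.9) = 4.5 dB; output overshoot = GR / (R − 1) = 4.5 / 3 = 1.5 dB.
Threshold = output − output overshoot = -29.9 − 1.5 = -31.4 dBFS.

-31.4 dBFS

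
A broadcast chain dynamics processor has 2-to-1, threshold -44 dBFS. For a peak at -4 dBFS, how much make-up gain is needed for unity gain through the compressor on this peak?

20 dB

The peak compresses to -44 + 40/2 = -24 dBFS.
To reach -4 dBFS requires -4 − (-24) = 20 dB of make-up.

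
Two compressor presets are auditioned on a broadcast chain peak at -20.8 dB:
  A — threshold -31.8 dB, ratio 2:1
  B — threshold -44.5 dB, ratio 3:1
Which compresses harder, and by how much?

B, by 10.3 dB

A: 11 dB over, compressed to 5.5 dB over, so 5.5 dB of GR.
B: 23.7 dB over, compressed to 7.9 dB over, so 15.8 dB of GR.
B reduces 10.3 dB more.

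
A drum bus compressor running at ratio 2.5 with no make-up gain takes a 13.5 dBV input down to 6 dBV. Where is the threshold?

1 dBV

Gain reduction = 13.5 − 6 = 7.5 dB; output overshoot = GR / (R − 1) = 7.5 / 1.5 = 5 dB.
Threshold = output − output overshoot = 6 − 5 = 1 dBV.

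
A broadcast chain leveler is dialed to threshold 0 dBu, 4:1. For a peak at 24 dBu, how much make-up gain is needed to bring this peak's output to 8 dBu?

Without make-up, output = threshold + overshoot/4 = 0 + 6 = 6 dBu.
Gap to target: 2 dB.

2 dB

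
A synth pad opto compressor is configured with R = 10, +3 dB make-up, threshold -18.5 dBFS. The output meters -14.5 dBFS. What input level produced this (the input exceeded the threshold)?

-8.5 dBFS

Stripping the +3 dB make-up gives -17.5 dBFS at the gain stage.
Post-compression overshoot = -17.5 − (-18.5) = 1 dB.
Undo the ratio: input overshoot = 1 × 10 = 10 dB, giving input = -8.5 dBFS.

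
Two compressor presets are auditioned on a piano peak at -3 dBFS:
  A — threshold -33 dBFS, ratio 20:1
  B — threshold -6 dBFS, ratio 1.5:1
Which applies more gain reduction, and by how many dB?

A: overshoot 30 dB → output overshoot 1.5 dB → GR 28.5 dB.
B: overshoot 3 dB → output overshoot 2 dB → GR 1 dB.
Difference: 27.5 dB in favour of A.

A, by 27.5 dB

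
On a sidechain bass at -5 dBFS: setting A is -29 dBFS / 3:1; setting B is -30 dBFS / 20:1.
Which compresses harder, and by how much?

A: GR = 24 − 24/3 = 16 dB.
B: GR = 25 − 25/20 = 23.75 dB.
B applies 7.75 dB more gain reduction.

B, by 7.75 dB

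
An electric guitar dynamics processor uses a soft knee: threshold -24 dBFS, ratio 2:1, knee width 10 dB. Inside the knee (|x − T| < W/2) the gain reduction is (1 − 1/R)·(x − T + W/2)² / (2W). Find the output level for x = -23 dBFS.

x − T + W/2 = -23 − (-24) + 5 = 6.
GR = (1 − 1/2) × 6² / 20 = 0.5 × 36 / 20 = 0.9 dB.
Output = -23 − 0.9 = -23.9 dBFS.

-23.9 dBFS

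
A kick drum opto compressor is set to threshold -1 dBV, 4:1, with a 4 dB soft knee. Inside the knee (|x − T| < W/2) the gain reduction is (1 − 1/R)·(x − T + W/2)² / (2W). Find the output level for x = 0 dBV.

x − T + W/2 = 0 − (-1) + 2 = 3.
GR = (1 − 1/4) × 3² / 8 = 0.75 × 9 / 8 = 0.84375 dB.
Output = 0 − 0.84375 = -0.84375 dBV.

-0.84375 dBV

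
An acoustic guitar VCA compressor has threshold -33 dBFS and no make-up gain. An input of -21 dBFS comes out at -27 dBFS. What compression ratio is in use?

2:1

Input overshoot = -21 − (-33) = 12 dB; output overshoot = -27 − (-33) = 6 dB.
Ratio = 12 / 6 = 2.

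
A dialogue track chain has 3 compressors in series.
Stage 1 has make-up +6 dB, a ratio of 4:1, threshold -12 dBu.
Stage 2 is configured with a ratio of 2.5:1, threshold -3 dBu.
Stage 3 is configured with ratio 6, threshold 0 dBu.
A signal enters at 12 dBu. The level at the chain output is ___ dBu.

Stage 1: overshoot 24 dB → 24/4 = 6 dB → -6 dBu; +6 dB make-up → 0 dBu.
Stage 2: 0 dBu is 3 dB over -3 dBu; at 2.5:1 that becomes 1.2 dB over, giving -1.8 dBu.
Stage 3: below threshold (-1.8 ≤ 0); passes unchanged; output -1.8 dBu.

-1.8 dBu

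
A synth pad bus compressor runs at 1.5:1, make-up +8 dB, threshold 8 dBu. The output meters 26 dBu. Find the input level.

Remove make-up: 26 − 8 = 18 dBu.
That's 10 dB above the 8 dBu threshold.
Before 1.5:1 compression the overshoot was 10 × 1.5 = 15 dB, so input = 8 + 15 = 23 dBu.

23 dBu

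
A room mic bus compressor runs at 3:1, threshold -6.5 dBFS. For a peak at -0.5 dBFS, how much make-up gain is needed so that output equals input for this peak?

4 dB

Overshoot 6 dB → 6/3 = 2 dB after compression, so the compressed level is -6.5 + 2 = -4.5 dBFS.
Make-up = target − compressed = -0.5 − (-4.5) = 4 dB.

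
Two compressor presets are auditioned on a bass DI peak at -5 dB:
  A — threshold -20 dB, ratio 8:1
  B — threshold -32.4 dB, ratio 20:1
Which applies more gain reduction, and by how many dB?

B, by 12.905 dB

A: GR = 15 − 15/8 = 13.125 dB.
B: GR = 27.4 − 27.4/20 = 26.03 dB.
B applies 12.905 dB more gain reduction.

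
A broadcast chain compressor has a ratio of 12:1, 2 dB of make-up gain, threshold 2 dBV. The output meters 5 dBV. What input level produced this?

14 dBV

Stripping the +2 dB make-up gives 3 dBV at the gain stage.
That's 1 dB above the 2 dBV threshold.
Before 12:1 compression the overshoot was 1 × 12 = 12 dB, so input = 2 + 12 = 14 dBV.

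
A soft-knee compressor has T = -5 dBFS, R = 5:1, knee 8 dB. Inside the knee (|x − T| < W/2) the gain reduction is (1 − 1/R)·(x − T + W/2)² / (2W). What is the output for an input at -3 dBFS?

x − T + W/2 = -3 − (-5) + 4 = 6.
GR = (1 − 1/5) × 6² / 16 = 0.8 × 36 / 16 = 1.8 dB.
Output = -3 − 1.8 = -4.8 dBFS.

-4.8 dBFS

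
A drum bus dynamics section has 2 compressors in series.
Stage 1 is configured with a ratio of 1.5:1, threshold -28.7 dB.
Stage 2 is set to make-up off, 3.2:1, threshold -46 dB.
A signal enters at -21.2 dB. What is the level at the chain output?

-39.03125 dB

Stage 1: overshoot 7.5 dB → 7.5/1.5 = 5 dB → -23.7 dB.
Stage 2: overshoot 22.3 dB → 22.3/3.2 = 6.96875 dB → -39.03125 dB.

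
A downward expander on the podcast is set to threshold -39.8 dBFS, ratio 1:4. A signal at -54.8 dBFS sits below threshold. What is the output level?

-99.8 dBFS

Below threshold, a 1:4 expander applies gain = (4−1)×(T − x) of attenuation.
(4−1) × 15 = 45 dB, so output = -54.8 − 45 = -99.8 dBFS.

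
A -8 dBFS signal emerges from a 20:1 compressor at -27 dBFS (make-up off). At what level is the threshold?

-28 dBFS

Input is 20 dB above T (since output overshoot × R = input overshoot: (-27 − T)·20 = -8 − T gives T = -28 dBFS).
Check: -28 + (-8 − (-28))/20 = -28 + 1 = -27 dBFS. ✓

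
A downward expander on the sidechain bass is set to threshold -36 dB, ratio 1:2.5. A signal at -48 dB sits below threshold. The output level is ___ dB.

Below threshold, a 1:2.5 expander applies gain = (2.5−1)×(T − x) of attenuation.
(2.5−1) × 12 = 18 dB, so output = -48 − 18 = -66 dB.

-66 dB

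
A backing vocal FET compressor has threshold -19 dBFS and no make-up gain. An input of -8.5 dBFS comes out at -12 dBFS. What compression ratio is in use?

1.5:1

Input overshoot = -8.5 − (-19) = 10.5 dB; output overshoot = -12 − (-19) = 7 dB.
Ratio = 10.5 / 7 = 1.5.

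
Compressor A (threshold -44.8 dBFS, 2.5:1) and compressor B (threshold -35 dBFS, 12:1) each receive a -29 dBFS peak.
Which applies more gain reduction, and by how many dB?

A: GR = 15.8 − 15.8/2.5 = 9.48 dB.
B: GR = 6 − 6/12 = 5.5 dB.
A reduces 3.98 dB more.

A, by 3.98 dB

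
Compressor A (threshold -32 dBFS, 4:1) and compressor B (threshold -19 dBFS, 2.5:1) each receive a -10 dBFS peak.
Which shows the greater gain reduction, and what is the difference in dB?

A, by 11.1 dB

A: GR = 22 − 22/4 = 16.5 dB.
B: GR = 9 − 9/2.5 = 5.4 dB.
A applies 11.1 dB more gain reduction.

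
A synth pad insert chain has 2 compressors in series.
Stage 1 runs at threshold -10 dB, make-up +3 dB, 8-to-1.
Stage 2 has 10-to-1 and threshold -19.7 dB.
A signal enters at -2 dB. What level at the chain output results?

-18.33 dB

Stage 1: -2 dB is 8 dB over -10 dB; at 8:1 that becomes 1 dB over, giving -9 dB; +3 dB make-up → -6 dB.
Stage 2: overshoot 13.7 dB → 13.7/10 = 1.37 dB → -18.33 dB.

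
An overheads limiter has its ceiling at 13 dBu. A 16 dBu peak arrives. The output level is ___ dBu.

13 dBu

The limiter clamps the peak to its 13 dBu ceiling.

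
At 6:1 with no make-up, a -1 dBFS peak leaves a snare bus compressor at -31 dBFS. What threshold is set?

Input is 36 dB above T (since output overshoot × R = input overshoot: (-31 − T)·6 = -1 − T gives T = -37 dBFS).
Check: -37 + (-1 − (-37))/6 = -37 + 6 = -31 dBFS. ✓

-37 dBFS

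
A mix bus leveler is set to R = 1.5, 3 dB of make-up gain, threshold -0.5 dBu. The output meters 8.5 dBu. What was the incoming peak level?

8.5 dBu

Stripping the +3 dB make-up gives 5.5 dBu at the gain stage.
The compressed level sits 5.5 − (-0.5) = 6 dB over threshold.
Undo the ratio: input overshoot = 6 × 1.5 = 9 dB, giving input = 8.5 dBu.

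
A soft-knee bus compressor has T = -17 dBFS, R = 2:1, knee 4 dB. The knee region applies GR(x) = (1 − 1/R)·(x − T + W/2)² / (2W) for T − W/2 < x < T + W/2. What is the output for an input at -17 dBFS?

-17.25 dBFS

x − T + W/2 = -17 − (-17) + 2 = 2.
GR = (1 − 1/2) × 2² / 8 = 0.5 × 4 / 8 = 0.25 dB.
Output = -17 − 0.25 = -17.25 dBFS.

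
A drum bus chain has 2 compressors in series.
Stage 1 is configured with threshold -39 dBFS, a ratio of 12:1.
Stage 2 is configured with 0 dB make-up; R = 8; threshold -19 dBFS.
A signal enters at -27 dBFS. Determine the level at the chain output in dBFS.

Stage 1: overshoot 12 dB → 12/12 = 1 dB → -38 dBFS.
Stage 2: -38 dBFS ≤ -19 dBFS, so stage 2 doesn't engage; output -38 dBFS.

-38 dBFS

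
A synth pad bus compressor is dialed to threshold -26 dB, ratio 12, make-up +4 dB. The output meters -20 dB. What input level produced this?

Stripping the +4 dB make-up gives -24 dB at the gain stage.
The compressed level sits -24 − (-26) = 2 dB over threshold.
Input overshoot = R × output overshoot = 24 dB → input = -26 + 24 = -2 dB.

-2 dB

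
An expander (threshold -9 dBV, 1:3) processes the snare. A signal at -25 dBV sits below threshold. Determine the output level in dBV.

-57 dBV

Undershoot = (-9) − (-25) = 16 dB.
At 1:3, that expands to 48 dB under threshold.
Output = -9 − 48 = -57 dBV.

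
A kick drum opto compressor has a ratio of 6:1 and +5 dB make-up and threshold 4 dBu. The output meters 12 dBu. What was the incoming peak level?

22 dBu

Stripping the +5 dB make-up gives 7 dBu at the gain stage.
That's 3 dB above the 4 dBu threshold.
Undo the ratio: input overshoot = 3 × 6 = 18 dB, giving input = 22 dBu.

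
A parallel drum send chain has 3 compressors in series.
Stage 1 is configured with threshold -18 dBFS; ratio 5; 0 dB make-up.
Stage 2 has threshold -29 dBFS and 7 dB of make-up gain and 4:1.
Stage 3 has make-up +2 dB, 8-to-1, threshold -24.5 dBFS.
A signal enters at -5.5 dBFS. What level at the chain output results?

-21.765625 dBFS

Stage 1: overshoot 12.5 dB → 12.5/5 = 2.5 dB → -15.5 dBFS.
Stage 2: 13.5 dB above -29 dBFS, reduced 4:1 to 3.375 dB above → -25.625 dBFS; +7 dB make-up → -18.625 dBFS.
Stage 3: overshoot 5.875 dB → 5.875/8 = 0.734375 dB → -23.765625 dBFS; +2 dB make-up → -21.765625 dBFS.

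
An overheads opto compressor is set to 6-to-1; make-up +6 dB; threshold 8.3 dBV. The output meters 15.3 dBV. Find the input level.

Remove make-up: 15.3 − 6 = 9.3 dBV.
Post-compression overshoot = 9.3 − 8.3 = 1 dB.
Input overshoot = R × output overshoot = 6 dB → input = 8.3 + 6 = 14.3 dBV.

14.3 dBV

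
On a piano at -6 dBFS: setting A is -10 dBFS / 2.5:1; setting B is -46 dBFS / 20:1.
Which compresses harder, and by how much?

A: overshoot 4 dB → output overshoot 1.6 dB → GR 2.4 dB.
B: overshoot 40 dB → output overshoot 2 dB → GR 38 dB.
B applies 35.6 dB more gain reduction.

B, by 35.6 dB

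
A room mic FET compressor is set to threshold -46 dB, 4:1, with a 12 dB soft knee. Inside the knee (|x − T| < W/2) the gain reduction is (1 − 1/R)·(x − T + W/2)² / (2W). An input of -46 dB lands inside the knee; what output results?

-47.125 dB

x − T + W/2 = -46 − (-46) + 6 = 6.
GR = (1 − 1/4) × 6² / 24 = 0.75 × 36 / 24 = 1.125 dB.
Output = -46 − 1.125 = -47.125 dB.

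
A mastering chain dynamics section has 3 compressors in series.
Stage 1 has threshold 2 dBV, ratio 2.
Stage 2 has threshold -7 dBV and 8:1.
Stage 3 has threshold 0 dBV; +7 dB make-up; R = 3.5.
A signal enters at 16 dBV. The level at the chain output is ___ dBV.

2 dBV

Stage 1: overshoot 14 dB → 14/2 = 7 dB → 9 dBV.
Stage 2: 9 dBV is 16 dB over -7 dBV; at 8:1 that becomes 2 dB over, giving -5 dBV.
Stage 3: below threshold (-5 ≤ 0); passes unchanged; make-up brings it to 2 dBV.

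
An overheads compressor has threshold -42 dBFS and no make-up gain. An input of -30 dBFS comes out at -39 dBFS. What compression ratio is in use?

Input overshoot = -30 − (-42) = 12 dB; output overshoot = -39 − (-42) = 3 dB.
Ratio = 12 / 3 = 4.

4:1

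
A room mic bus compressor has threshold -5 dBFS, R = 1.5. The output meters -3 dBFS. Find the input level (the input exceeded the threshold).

-2 dBFS

That's 2 dB above the -5 dBFS threshold.
Input overshoot = R × output overshoot = 3 dB → input = -5 + 3 = -2 dBFS.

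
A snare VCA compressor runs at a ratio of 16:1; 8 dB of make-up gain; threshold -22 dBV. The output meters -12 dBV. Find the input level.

Stripping the +8 dB make-up gives -20 dBV at the gain stage.
The compressed level sits -20 − (-22) = 2 dB over threshold.
Undo the ratio: input overshoot = 2 × 16 = 32 dB, giving input = 10 dBV.

10 dBV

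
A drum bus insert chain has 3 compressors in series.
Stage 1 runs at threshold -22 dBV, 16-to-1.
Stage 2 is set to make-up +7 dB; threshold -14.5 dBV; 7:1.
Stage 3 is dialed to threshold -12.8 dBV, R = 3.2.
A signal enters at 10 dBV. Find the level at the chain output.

Stage 1: overshoot 32 dB → 32/16 = 2 dB → -20 dBV.
Stage 2: -20 dBV ≤ -14.5 dBV, so stage 2 doesn't engage; make-up brings it to -13 dBV.
Stage 3: -13 dBV is at or below the -12.8 dBV threshold — no compression; output -13 dBV.

-13 dBV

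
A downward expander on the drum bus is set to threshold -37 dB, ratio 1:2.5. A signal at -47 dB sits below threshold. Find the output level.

Undershoot = (-37) − (-47) = 10 dB.
At 1:2.5, that expands to 25 dB under threshold.
Output = -37 − 25 = -62 dB.

-62 dB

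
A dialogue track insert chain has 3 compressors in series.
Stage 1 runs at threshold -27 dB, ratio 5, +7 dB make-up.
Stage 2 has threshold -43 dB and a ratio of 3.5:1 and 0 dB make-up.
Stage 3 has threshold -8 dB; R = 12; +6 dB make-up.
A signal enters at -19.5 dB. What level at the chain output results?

Stage 1: -19.5 dB is 7.5 dB over -27 dB; at 5:1 that becomes 1.5 dB over, giving -25.5 dB; +7 dB make-up → -18.5 dB.
Stage 2: 24.5 dB above -43 dB, reduced 3.5:1 to 7 dB above → -36 dB.
Stage 3: below threshold (-36 ≤ -8); passes unchanged; make-up brings it to -30 dB.

-30 dB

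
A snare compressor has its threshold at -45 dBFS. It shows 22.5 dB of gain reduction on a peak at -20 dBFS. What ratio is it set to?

10:1

Input overshoot = -20 − (-45) = 25 dB.
Output overshoot = 25 − 22.5 = 2.5 dB.
Ratio = input overshoot / output overshoot = 25 / 2.5 = 10.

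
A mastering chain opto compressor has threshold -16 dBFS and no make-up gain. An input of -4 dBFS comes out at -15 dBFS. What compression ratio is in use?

Input overshoot = -4 − (-16) = 12 dB; output overshoot = -15 − (-16) = 1 dB.
Ratio = 12 / 1 = 12.

12:1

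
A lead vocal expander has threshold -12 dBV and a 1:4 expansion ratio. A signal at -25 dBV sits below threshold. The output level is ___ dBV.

-64 dBV

Below threshold, a 1:4 expander applies gain = (4−1)×(T − x) of attenuation.
(4−1) × 13 = 39 dB, so output = -25 − 39 = -64 dBV.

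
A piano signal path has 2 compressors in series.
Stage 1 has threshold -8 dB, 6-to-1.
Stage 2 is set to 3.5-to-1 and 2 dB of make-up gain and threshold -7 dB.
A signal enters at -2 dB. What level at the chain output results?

Stage 1: -2 dB is 6 dB over -8 dB; at 6:1 that becomes 1 dB over, giving -7 dB.
Stage 2: below threshold (-7 ≤ -7); passes unchanged; make-up brings it to -5 dB.

-5 dB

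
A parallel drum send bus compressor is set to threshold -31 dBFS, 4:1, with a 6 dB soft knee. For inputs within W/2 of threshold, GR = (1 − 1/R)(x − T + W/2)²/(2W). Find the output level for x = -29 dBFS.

x − T + W/2 = -29 − (-31) + 3 = 5.
GR = (1 − 1/4) × 5² / 12 = 0.75 × 25 / 12 = 1.5625 dB.
Output = -29 − 1.5625 = -30.5625 dBFS.

-30.5625 dBFS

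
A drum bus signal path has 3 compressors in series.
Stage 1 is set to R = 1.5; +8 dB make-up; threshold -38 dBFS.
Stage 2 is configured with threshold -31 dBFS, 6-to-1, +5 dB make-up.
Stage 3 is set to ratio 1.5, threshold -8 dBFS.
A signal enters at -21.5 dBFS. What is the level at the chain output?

-24 dBFS

Stage 1: 16.5 dB above -38 dBFS, reduced 1.5:1 to 11 dB above → -27 dBFS; +8 dB make-up → -19 dBFS.
Stage 2: -19 dBFS is 12 dB over -31 dBFS; at 6:1 that becomes 2 dB over, giving -29 dBFS; +5 dB make-up → -24 dBFS.
Stage 3: -24 dBFS is at or below the -8 dBFS threshold — no compression; output -24 dBFS.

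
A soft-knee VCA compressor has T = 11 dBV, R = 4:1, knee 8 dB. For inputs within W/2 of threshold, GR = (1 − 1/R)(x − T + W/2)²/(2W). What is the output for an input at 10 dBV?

9.578125 dBV

x − T + W/2 = 10 − 11 + 4 = 3.
GR = (1 − 1/4) × 3² / 16 = 0.75 × 9 / 16 = 0.421875 dB.
Output = 10 − 0.421875 = 9.578125 dBV.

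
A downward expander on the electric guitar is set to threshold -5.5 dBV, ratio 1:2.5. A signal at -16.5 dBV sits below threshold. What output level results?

The input is 11 dB below the -5.5 dBV threshold.
A 1:2.5 expander multiplies undershoot by 2.5: 11 × 2.5 = 27.5 dB below threshold.
Output = -5.5 − 27.5 = -33 dBV.

-33 dBV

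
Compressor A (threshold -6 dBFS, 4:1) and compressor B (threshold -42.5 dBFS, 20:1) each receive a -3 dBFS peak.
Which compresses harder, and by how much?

B, by 35.275 dB

A: overshoot 3 dB → output overshoot 0.75 dB → GR 2.25 dB.
B: overshoot 39.5 dB → output overshoot 1.975 dB → GR 37.525 dB.
B reduces 35.275 dB more.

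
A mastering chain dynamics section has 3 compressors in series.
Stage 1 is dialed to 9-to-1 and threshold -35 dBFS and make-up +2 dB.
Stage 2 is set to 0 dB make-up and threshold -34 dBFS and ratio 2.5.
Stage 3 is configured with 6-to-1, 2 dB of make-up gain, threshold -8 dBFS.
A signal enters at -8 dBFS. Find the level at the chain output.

Stage 1: -8 dBFS is 27 dB over -35 dBFS; at 9:1 that becomes 3 dB over, giving -32 dBFS; +2 dB make-up → -30 dBFS.
Stage 2: 4 dB above -34 dBFS, reduced 2.5:1 to 1.6 dB above → -32.4 dBFS.
Stage 3: -32.4 dBFS is at or below the -8 dBFS threshold — no compression; make-up brings it to -30.4 dBFS.

-30.4 dBFS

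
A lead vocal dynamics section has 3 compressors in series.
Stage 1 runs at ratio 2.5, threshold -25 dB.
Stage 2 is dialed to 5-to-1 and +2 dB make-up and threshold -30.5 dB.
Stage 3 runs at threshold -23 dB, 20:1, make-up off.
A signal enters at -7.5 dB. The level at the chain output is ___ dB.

-26 dB

Stage 1: -7.5 dB is 17.5 dB over -25 dB; at 2.5:1 that becomes 7 dB over, giving -18 dB.
Stage 2: -18 dB is 12.5 dB over -30.5 dB; at 5:1 that becomes 2.5 dB over, giving -28 dB; +2 dB make-up → -26 dB.
Stage 3: below threshold (-26 ≤ -23); passes unchanged; output -26 dB.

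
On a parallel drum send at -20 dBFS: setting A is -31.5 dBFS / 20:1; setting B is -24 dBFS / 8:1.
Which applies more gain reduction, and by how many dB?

A, by 7.425 dB

A: overshoot 11.5 dB → output overshoot 0.575 dB → GR 10.925 dB.
B: overshoot 4 dB → output overshoot 0.5 dB → GR 3.5 dB.
A applies 7.425 dB more gain reduction.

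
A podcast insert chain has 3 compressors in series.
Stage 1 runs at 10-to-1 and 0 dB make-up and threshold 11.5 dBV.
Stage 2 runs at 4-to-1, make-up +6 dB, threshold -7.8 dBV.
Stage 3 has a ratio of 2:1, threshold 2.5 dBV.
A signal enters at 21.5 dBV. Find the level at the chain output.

2.8875 dBV

Stage 1: 21.5 dBV is 10 dB over 11.5 dBV; at 10:1 that becomes 1 dB over, giving 12.5 dBV.
Stage 2: 20.3 dB above -7.8 dBV, reduced 4:1 to 5.075 dB above → -2.725 dBV; +6 dB make-up → 3.275 dBV.
Stage 3: 0.775 dB above 2.5 dBV, reduced 2:1 to 0.3875 dB above → 2.8875 dBV.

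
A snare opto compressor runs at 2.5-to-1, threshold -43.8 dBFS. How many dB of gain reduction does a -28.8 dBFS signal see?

9 dB

Overshoot = -28.8 − (-43.8) = 15 dB.
A 2.5:1 ratio leaves 6 dB of that excess.
GR = overshoot in − overshoot out = 15 − 6 = 9 dB.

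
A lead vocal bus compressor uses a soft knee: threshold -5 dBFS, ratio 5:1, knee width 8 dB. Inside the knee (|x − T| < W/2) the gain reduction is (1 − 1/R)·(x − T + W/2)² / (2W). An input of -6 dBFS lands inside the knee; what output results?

x − T + W/2 = -6 − (-5) + 4 = 3.
GR = (1 − 1/5) × 3² / 16 = 0.8 × 9 / 16 = 0.45 dB.
Output = -6 − 0.45 = -6.45 dBFS.

-6.45 dBFS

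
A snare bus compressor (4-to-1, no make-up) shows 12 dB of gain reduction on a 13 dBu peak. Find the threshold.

-3 dBu

Gain reduction = 13 − 1 = 12 dB; output overshoot = GR / (R − 1) = 12 / 3 = 4 dB.
Threshold = output − output overshoot = 1 − 4 = -3 dBu.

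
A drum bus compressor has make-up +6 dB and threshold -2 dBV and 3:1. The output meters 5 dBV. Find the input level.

1 dBV

Before make-up, the level was 5 − 6 = -1 dBV.
Post-compression overshoot = -1 − (-2) = 1 dB.
Before 3:1 compression the overshoot was 1 × 3 = 3 dB, so input = -2 + 3 = 1 dBV.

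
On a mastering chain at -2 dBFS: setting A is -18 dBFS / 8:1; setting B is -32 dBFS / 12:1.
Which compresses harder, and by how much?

A: overshoot 16 dB → output overshoot 2 dB → GR 14 dB.
B: overshoot 30 dB → output overshoot 2.5 dB → GR 27.5 dB.
B reduces 13.5 dB more.

B, by 13.5 dB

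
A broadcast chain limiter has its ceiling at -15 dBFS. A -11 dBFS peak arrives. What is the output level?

-15 dBFS

A brickwall limiter is an ∞:1 compressor: any input above the ceiling is clamped to -15 dBFS.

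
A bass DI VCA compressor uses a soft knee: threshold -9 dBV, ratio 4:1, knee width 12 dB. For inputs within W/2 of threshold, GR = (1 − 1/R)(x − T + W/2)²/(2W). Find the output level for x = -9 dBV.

-10.125 dBV

x − T + W/2 = -9 − (-9) + 6 = 6.
GR = (1 − 1/4) × 6² / 24 = 0.75 × 36 / 24 = 1.125 dB.
Output = -9 − 1.125 = -10.125 dBV.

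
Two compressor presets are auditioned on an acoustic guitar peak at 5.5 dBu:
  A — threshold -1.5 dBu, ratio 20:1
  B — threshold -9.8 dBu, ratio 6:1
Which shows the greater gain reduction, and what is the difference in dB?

A: 7 dB over, compressed to 0.35 dB over, so 6.65 dB of GR.
B: 15.3 dB over, compressed to 2.55 dB over, so 12.75 dB of GR.
Difference: 6.1 dB in favour of B.

B, by 6.1 dB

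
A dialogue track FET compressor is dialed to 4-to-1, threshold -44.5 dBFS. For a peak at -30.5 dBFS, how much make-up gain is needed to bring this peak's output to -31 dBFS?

Without make-up, output = threshold + overshoot/4 = -44.5 + 3.5 = -41 dBFS.
Gap to target: 10 dB.

10 dB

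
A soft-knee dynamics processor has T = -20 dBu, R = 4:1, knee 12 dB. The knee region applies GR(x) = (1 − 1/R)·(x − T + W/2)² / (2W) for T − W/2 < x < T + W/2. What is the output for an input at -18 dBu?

-20 dBu

x − T + W/2 = -18 − (-20) + 6 = 8.
GR = (1 − 1/4) × 8² / 24 = 0.75 × 64 / 24 = 2 dB.
Output = -18 − 2 = -20 dBu.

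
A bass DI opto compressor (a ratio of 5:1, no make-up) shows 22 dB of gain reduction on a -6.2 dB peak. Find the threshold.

Input is 27.5 dB above T (since output overshoot × R = input overshoot: (-28.2 − T)·5 = -6.2 − T gives T = -33.7 dB).
Check: -33.7 + (-6.2 − (-33.7))/5 = -33.7 + 5.5 = -28.2 dB. ✓

-33.7 dB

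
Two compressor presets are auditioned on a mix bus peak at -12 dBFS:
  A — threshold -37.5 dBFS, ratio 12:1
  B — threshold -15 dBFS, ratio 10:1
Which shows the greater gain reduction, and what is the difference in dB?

A, by 20.675 dB

A: 25.5 dB over, compressed to 2.125 dB over, so 23.375 dB of GR.
B: 3 dB over, compressed to 0.3 dB over, so 2.7 dB of GR.
Difference: 20.675 dB in favour of A.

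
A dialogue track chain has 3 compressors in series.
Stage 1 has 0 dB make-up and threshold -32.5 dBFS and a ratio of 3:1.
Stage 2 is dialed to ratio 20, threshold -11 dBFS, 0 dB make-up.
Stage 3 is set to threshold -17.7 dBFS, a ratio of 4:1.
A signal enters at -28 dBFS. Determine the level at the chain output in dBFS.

Stage 1: 4.5 dB above -32.5 dBFS, reduced 3:1 to 1.5 dB above → -31 dBFS.
Stage 2: below threshold (-31 ≤ -11); passes unchanged; output -31 dBFS.
Stage 3: -31 dBFS ≤ -17.7 dBFS, so stage 3 doesn't engage; output -31 dBFS.

-31 dBFS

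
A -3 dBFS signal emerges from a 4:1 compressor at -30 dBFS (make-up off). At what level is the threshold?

-39 dBFS

Gain reduction = -3 − (-30) = 27 dB; output overshoot = GR / (R − 1) = 27 / 3 = 9 dB.
Threshold = output − output overshoot = -30 − 9 = -39 dBFS.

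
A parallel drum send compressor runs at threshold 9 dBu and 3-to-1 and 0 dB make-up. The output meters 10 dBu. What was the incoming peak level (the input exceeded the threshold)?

The compressed level sits 10 − 9 = 1 dB over threshold.
Before 3:1 compression the overshoot was 1 × 3 = 3 dB, so input = 9 + 3 = 12 dBu.

12 dBu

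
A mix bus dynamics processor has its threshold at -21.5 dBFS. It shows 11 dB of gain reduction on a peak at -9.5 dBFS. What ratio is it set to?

12:1

Input overshoot = -9.5 − (-21.5) = 12 dB.
Output overshoot = 12 − 11 = 1 dB.
Ratio = input overshoot / output overshoot = 12 / 1 = 12.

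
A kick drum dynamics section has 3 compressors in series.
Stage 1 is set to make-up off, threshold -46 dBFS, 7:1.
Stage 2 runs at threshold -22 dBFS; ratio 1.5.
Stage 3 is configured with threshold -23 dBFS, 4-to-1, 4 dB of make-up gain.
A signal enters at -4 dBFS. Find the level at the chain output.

-36 dBFS

Stage 1: overshoot 42 dB → 42/7 = 6 dB → -40 dBFS.
Stage 2: -40 dBFS ≤ -22 dBFS, so stage 2 doesn't engage; output -40 dBFS.
Stage 3: below threshold (-40 ≤ -23); passes unchanged; make-up brings it to -36 dBFS.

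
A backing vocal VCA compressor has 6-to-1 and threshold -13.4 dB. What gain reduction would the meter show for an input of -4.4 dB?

-4.4 dB exceeds the threshold by 9 dB.
At 6:1, output sits 9/6 = 1.5 dB above threshold.
GR = overshoot in − overshoot out = 9 − 1.5 = 7.5 dB.

7.5 dB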